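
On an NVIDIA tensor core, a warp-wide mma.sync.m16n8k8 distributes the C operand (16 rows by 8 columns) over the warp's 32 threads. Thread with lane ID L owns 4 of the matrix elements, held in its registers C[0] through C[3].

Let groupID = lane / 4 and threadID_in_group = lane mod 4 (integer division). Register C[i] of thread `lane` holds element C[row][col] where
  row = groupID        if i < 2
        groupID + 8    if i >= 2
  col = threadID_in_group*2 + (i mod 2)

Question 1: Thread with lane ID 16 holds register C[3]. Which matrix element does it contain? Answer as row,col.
16: gr=4,th=0
[3] (4+8,0*2+1) = (12,1)

12,1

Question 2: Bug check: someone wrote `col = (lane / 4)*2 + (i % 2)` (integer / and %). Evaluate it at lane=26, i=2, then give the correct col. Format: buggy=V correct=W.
`(lane / 4)*2 + (i % 2)`[26,2]=>12
L=26=>grp=26>>2=6, tig=26&3=2
[2]=>row 6+8=14  col 2·2+0=4
col: 12 vs 4

buggy=12 correct=4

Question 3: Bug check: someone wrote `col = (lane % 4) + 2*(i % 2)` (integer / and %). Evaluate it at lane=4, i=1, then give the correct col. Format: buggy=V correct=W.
`(lane % 4) + 2*(i % 2)`[4,1]->2
lane 4: g=1 (4/4), t=0 (4%4)
i=1: r=1+0=1, c=0*2+1=1
col: 2 vs 1

buggy=2 correct=1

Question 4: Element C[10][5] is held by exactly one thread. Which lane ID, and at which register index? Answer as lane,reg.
r=10→G=2,rhi=1  c=5→T=2,p=1
L=2*4+2=10  i=1*2+1=3

10,3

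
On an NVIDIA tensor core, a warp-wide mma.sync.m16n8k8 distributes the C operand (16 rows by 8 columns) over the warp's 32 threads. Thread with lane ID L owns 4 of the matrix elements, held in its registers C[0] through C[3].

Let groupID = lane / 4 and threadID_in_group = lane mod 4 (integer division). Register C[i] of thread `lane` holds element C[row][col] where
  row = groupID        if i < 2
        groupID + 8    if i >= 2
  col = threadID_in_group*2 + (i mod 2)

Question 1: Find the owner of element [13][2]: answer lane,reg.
r=13->g=5,rb=1  c=2->t=1,b0=0
L=5*4+1=21  i=1*2+0=2

21,2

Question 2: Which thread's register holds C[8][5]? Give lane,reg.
r=8→G=0,rhi=1  c=5→T=2,p=1
L=0*4+2=2  i=1*2+1=3

2,3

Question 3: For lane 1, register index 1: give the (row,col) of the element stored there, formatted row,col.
0,3

lane 1->1/4=0, 1 mod 4=1
i=1  r:0+0->0  c:2·1+1->3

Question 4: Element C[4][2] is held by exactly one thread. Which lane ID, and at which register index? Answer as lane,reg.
r: 4->gid=4,r8=0  c: 2->tid=1,i&1=0
L=4*4+1=17  i=0*2+0=0

17,0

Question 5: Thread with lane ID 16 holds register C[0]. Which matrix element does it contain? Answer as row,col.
L=16=>grp=16>>2=4, tig=16&3=0
[0]=>row 4+0=4  col 0·2+0=0

4,0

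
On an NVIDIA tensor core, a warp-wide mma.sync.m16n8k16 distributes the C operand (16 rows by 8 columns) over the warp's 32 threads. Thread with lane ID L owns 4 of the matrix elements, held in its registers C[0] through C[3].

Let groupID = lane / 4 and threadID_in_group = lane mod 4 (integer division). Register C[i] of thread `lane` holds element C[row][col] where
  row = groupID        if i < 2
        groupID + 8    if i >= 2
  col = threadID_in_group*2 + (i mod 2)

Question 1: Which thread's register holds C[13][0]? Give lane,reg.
r=13→G=5,rhi=1  c=0→T=0,p=0
L=5*4+0=20  i=1*2+0=2

20,2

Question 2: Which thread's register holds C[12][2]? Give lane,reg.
17,2

r=12⇒gr=4,Rb=1  c=2⇒th=1,odd=0
L=4*4+1=17  i=1*2+0=2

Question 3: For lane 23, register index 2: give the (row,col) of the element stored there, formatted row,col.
23: gid=5,tid=3
[2] (5+8,3*2+0) = (13,6)

13,6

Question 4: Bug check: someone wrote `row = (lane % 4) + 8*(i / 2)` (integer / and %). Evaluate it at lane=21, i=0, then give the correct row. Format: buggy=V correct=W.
`(lane % 4) + 8*(i / 2)`[21,0]->1
L=21->gid=21>>2=5, tid=21&3=1
[0]->row 5+0=5  col 1·2+0=2
row: 1 vs 5

buggy=1 correct=5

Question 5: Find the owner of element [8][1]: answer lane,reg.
0,3

r=8⇒gr=0,Rb=1  c=1⇒th=0,odd=1
L=0*4+0=0  i=1*2+1=3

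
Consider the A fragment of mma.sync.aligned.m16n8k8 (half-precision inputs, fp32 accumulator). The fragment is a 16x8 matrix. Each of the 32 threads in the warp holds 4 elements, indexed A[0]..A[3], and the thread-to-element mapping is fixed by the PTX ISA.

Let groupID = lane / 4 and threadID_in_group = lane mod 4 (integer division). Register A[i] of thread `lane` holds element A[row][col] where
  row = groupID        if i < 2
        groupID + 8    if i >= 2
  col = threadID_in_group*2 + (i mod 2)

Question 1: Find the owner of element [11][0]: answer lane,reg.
12,2

r:11=>grp=3,rB=1  c:0=>tig=0,lo=0
L=3*4+0=12  i=1*2+0=2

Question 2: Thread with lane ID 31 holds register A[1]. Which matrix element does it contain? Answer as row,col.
7,7

lane 31->31/4=7, 31 mod 4=3
i=1  r:7+0->7  c:2·3+1->7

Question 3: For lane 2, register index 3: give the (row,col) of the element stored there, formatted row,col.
2: grp=0,tig=2
[3] (0+8,2*2+1) = (8,5)

8,5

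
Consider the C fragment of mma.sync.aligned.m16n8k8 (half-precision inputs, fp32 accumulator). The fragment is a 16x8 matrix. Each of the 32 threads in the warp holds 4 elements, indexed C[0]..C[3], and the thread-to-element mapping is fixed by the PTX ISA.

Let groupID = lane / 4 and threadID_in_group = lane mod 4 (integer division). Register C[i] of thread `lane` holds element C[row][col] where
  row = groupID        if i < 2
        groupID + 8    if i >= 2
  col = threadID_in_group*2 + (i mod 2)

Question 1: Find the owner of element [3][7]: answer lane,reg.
r:3=>grp=3,rB=0  c:7=>tig=3,lo=1
L=3*4+3=15  i=0*2+1=1

15,1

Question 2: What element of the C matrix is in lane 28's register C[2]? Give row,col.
lane 28->28/4=7, 28 mod 4=0
i=2  r:7+8->15  c:2·0+0->0

15,0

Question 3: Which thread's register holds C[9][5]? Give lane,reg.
r: 9->gid=1,r8=1  c: 5->tid=2,i&1=1
L=1*4+2=6  i=1*2+1=3

6,3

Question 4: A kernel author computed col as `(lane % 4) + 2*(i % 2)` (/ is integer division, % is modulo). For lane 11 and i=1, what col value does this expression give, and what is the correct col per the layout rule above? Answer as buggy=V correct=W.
buggy=5 correct=7

`(lane % 4) + 2*(i % 2)`[11,1]=>5
11: grp=2,tig=3
[1] (2+0,3*2+1) = (2,7)
col: 5 vs 7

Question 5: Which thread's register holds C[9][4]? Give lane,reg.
r: 9->gid=1,r8=1  c: 4->tid=2,i&1=0
L=1*4+2=6  i=1*2+0=2

6,2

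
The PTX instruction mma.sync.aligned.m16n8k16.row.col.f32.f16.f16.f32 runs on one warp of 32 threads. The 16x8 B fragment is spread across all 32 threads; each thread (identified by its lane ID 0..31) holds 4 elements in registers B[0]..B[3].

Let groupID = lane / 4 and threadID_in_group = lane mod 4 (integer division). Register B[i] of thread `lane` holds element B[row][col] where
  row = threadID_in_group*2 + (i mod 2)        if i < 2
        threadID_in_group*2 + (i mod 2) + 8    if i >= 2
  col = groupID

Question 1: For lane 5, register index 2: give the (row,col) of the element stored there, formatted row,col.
lane 5: grp=1 (5/4), tig=1 (5%4)
i=2: r=1*2+0+8=10, c=grp=1

10,1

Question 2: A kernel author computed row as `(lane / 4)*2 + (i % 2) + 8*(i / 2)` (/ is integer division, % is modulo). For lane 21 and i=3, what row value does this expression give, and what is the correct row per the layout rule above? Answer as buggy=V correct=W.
`(lane / 4)*2 + (i % 2) + 8*(i / 2)`[21,3]=>19
lane 21: grp=5 (21/4), tig=1 (21%4)
i=3: r=1*2+1+8=11, c=grp=5
row: 19 vs 11

buggy=19 correct=11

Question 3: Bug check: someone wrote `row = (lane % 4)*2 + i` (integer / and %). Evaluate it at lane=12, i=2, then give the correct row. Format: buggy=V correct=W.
buggy=2 correct=8

`(lane % 4)*2 + i`[12,2]=>2
L=12=>grp=12>>2=3, tig=12&3=0
[2]=>row 0·2+0+8=8  col grp=3
row: 2 vs 8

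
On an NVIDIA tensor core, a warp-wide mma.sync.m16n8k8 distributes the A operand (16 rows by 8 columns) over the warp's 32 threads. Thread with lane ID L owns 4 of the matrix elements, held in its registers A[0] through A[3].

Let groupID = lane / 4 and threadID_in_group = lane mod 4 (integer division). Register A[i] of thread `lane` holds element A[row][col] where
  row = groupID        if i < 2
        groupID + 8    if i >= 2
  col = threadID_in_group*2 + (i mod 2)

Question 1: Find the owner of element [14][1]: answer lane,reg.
r:14=>grp=6,rB=1  c:1=>tig=0,lo=1
L=6*4+0=24  i=1*2+1=3

24,3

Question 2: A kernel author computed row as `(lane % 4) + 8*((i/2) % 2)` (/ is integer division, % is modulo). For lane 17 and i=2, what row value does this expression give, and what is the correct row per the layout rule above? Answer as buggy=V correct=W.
`(lane % 4) + 8*((i/2) % 2)`[17,2]→9
lane 17: G=4 (17/4), T=1 (17%4)
i=2: r=4+8=12, c=1*2+0=2
row: 9 vs 12

buggy=9 correct=12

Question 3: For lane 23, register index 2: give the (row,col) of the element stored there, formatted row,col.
lane 23⇒23/4=5, 23 mod 4=3
i=2  r:5+8⇒13  c:2·3+0⇒6

13,6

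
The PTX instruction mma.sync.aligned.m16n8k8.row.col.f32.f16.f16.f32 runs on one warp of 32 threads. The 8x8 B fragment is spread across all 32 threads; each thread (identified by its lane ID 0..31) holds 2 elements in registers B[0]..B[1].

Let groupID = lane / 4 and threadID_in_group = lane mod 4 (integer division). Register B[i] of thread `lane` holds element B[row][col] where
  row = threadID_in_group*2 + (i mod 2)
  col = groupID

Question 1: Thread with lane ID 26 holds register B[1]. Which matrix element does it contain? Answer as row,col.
26: gr=6,th=2
[1] (2*2+1,6) = (5,6)

5,6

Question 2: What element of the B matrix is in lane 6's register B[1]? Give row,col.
5,1

L=6=>grp=6>>2=1, tig=6&3=2
[1]=>row 2·2+1=5  col grp=1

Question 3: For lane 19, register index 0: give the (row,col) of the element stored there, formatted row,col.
19: gid=4,tid=3
[0] (3*2+0,4) = (6,4)

6,4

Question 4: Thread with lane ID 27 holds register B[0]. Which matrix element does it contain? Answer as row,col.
6,6

L=27=>grp=27>>2=6, tig=27&3=3
[0]=>row 3·2+0=6  col grp=6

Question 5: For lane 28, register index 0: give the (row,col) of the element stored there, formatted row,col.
0,7

lane 28: grp=7 (28/4), tig=0 (28%4)
i=0: r=0*2+0=0, c=grp=7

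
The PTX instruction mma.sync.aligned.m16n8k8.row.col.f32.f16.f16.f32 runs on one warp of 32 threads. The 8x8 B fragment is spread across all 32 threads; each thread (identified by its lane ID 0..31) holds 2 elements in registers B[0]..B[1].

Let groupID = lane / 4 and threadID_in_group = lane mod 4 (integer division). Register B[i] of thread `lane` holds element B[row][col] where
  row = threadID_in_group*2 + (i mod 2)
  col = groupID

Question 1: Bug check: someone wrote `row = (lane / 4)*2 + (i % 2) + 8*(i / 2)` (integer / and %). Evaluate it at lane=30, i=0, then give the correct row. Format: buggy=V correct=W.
`(lane / 4)*2 + (i % 2) + 8*(i / 2)`[30,0]->14
lane 30: g=7 (30/4), t=2 (30%4)
i=0: r=2*2+0=4, c=g=7
row: 14 vs 4

buggy=14 correct=4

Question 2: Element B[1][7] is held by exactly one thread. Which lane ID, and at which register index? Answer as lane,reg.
28,1

c=7→G=7  r=1→T=0,p=1
L=7*4+0=28  i=1=1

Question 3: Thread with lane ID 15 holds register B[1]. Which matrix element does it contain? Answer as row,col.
L=15→G=15>>2=3, T=15&3=3
[1]→row 3·2+1=7  col G=3

7,3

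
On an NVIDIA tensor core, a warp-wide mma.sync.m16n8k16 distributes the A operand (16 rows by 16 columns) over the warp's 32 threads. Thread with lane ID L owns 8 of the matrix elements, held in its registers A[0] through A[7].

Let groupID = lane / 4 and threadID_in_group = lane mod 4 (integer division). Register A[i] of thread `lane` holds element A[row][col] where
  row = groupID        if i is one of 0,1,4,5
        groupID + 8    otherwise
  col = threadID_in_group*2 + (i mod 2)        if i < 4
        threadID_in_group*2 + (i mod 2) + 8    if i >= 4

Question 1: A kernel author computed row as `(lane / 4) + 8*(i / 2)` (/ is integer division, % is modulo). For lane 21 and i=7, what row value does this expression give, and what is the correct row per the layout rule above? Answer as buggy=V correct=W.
buggy=29 correct=13

`(lane / 4) + 8*(i / 2)`[21,7]⇒29
lane 21⇒21/4=5, 21 mod 4=1
i=7  r:5+8⇒13  c:2·1+1+8⇒11
row: 29 vs 13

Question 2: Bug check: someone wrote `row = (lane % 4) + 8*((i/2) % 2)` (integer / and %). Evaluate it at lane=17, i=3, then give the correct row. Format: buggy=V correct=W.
`(lane % 4) + 8*((i/2) % 2)`[17,3]->9
17: gid=4,tid=1
[3] (4+8,1*2+1+0) = (12,3)
row: 9 vs 12

buggy=9 correct=12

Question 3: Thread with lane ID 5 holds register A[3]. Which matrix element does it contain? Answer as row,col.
9,3

lane 5: gr=1 (5/4), th=1 (5%4)
i=3: r=1+8=9, c=1*2+1+0=3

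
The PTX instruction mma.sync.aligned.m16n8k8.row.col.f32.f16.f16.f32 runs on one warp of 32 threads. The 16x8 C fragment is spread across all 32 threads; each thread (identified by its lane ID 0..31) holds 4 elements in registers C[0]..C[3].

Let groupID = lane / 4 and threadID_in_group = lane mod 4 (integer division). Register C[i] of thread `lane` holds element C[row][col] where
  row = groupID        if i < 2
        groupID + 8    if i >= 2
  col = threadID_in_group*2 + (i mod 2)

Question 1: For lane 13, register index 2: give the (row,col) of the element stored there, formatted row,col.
lane 13: g=3 (13/4), t=1 (13%4)
i=2: r=3+8=11, c=1*2+0=2

11,2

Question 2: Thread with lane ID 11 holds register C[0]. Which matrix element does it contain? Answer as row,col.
11: gr=2,th=3
[0] (2+0,3*2+0) = (2,6)

2,6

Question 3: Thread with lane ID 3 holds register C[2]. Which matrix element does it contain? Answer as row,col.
L=3->gid=3>>2=0, tid=3&3=3
[2]->row 0+8=8  col 3·2+0=6

8,6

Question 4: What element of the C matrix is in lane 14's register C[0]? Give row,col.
lane 14: grp=3 (14/4), tig=2 (14%4)
i=0: r=3+0=3, c=2*2+0=4

3,4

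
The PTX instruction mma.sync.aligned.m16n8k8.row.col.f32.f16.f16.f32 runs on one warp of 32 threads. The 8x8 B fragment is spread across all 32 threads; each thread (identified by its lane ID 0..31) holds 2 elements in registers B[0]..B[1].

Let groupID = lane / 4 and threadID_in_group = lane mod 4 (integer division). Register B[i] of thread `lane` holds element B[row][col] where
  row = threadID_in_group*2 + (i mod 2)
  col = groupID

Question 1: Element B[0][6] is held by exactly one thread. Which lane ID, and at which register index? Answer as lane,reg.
24,0

c=6⇒gr=6  r=0⇒th=0,odd=0
L=6*4+0=24  i=0=0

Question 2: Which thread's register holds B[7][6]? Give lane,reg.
27,1

c=6⇒gr=6  r=7⇒th=3,odd=1
L=6*4+3=27  i=1=1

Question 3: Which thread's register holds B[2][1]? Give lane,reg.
c:1=>grp=1  r:2=>tig=1,lo=0
L=1*4+1=5  i=0=0

5,0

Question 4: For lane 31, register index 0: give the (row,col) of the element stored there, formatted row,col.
6,7

L=31->g=31>>2=7, t=31&3=3
[0]->row 3·2+0=6  col g=7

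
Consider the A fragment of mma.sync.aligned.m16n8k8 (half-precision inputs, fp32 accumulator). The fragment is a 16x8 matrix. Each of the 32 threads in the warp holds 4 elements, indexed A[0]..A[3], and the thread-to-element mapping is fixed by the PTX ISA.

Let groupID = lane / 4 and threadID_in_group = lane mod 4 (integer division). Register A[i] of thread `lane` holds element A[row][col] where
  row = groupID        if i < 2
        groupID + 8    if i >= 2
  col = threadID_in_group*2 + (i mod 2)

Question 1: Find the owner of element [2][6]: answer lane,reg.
11,0

r: 2->gid=2,r8=0  c: 6->tid=3,i&1=0
L=2*4+3=11  i=0*2+0=0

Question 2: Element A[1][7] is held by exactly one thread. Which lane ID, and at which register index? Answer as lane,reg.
7,1

r=1→G=1,rhi=0  c=7→T=3,p=1
L=1*4+3=7  i=0*2+1=1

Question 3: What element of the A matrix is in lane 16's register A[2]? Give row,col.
12,0

lane 16->16/4=4, 16 mod 4=0
i=2  r:4+8->12  c:2·0+0->0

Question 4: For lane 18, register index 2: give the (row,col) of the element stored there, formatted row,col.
18: gid=4,tid=2
[2] (4+8,2*2+0) = (12,4)

12,4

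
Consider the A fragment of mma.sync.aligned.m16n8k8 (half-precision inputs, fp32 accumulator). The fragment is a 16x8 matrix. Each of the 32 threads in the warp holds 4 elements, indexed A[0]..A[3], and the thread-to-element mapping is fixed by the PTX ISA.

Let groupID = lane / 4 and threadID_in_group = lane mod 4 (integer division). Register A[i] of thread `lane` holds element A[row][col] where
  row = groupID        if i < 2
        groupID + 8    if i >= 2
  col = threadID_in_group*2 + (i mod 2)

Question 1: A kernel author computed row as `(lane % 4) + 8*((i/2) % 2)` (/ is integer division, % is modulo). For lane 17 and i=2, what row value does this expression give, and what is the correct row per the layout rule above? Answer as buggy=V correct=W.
`(lane % 4) + 8*((i/2) % 2)`[17,2]⇒9
17: gr=4,th=1
[2] (4+8,1*2+0) = (12,2)
row: 9 vs 12

buggy=9 correct=12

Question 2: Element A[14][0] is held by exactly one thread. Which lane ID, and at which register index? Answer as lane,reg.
24,2

r=14→G=6,rhi=1  c=0→T=0,p=0
L=6*4+0=24  i=1*2+0=2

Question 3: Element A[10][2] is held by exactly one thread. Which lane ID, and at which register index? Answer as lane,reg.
r=10→G=2,rhi=1  c=2→T=1,p=0
L=2*4+1=9  i=1*2+0=2

9,2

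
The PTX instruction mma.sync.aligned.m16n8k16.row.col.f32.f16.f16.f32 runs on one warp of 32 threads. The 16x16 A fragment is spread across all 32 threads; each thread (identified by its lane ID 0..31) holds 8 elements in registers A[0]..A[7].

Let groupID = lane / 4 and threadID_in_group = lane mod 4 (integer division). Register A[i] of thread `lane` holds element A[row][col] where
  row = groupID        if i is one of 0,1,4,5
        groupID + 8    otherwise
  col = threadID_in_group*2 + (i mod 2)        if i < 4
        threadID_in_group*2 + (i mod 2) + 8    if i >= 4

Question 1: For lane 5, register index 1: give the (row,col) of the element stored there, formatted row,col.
5: gid=1,tid=1
[1] (1+0,1*2+1+0) = (1,3)

1,3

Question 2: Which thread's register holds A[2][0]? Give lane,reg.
r=2->g=2,rb=0  c=0->cb=0,t=0,b0=0
L=2*4+0=8  i=0*4+0*2+0=0

8,0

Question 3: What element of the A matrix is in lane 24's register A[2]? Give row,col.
24: gr=6,th=0
[2] (6+8,0*2+0+0) = (14,0)

14,0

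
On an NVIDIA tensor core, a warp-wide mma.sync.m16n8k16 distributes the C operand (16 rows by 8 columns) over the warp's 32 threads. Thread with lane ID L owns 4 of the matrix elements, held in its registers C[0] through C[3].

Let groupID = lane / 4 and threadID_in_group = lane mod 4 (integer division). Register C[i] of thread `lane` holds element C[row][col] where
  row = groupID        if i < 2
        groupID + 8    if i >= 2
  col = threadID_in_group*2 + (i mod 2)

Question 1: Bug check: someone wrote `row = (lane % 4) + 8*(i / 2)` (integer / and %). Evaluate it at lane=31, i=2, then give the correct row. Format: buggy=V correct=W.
`(lane % 4) + 8*(i / 2)`[31,2]->11
lane 31: g=7 (31/4), t=3 (31%4)
i=2: r=7+8=15, c=3*2+0=6
row: 11 vs 15

buggy=11 correct=15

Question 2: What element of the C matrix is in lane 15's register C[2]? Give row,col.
11,6

lane 15->15/4=3, 15 mod 4=3
i=2  r:3+8->11  c:2·3+0->6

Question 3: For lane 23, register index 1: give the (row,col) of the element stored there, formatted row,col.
23: gr=5,th=3
[1] (5+0,3*2+1) = (5,7)

5,7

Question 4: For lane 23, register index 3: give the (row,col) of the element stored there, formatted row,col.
13,7

lane 23: g=5 (23/4), t=3 (23%4)
i=3: r=5+8=13, c=3*2+1=7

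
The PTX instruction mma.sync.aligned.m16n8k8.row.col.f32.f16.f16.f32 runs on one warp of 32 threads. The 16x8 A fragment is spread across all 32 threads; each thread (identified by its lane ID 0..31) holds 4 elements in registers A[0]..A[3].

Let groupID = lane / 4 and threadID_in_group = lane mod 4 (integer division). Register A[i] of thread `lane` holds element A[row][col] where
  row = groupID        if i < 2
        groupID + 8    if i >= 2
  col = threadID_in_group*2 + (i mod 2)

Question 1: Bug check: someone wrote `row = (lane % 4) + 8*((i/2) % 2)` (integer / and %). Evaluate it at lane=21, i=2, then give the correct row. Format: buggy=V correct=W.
buggy=9 correct=13

`(lane % 4) + 8*((i/2) % 2)`[21,2]⇒9
21: gr=5,th=1
[2] (5+8,1*2+0) = (13,2)
row: 9 vs 13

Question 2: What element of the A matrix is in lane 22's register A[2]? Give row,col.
13,4

lane 22: grp=5 (22/4), tig=2 (22%4)
i=2: r=5+8=13, c=2*2+0=4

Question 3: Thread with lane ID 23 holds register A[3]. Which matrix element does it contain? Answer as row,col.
13,7

23: G=5,T=3
[3] (5+8,3*2+1) = (13,7)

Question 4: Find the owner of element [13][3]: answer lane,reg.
21,3

r=13→G=5,rhi=1  c=3→T=1,p=1
L=5*4+1=21  i=1*2+1=3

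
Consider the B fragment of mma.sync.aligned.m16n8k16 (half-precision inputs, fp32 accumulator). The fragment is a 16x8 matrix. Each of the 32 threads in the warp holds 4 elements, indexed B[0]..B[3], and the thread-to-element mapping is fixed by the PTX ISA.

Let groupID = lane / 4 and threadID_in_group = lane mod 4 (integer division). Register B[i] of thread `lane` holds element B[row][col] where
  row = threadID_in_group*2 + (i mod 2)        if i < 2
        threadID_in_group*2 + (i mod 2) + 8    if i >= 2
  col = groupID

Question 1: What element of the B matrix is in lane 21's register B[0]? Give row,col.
2,5

lane 21: g=5 (21/4), t=1 (21%4)
i=0: r=1*2+0+0=2, c=g=5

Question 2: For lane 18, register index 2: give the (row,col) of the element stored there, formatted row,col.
L=18->gid=18>>2=4, tid=18&3=2
[2]->row 2·2+0+8=12  col gid=4

12,4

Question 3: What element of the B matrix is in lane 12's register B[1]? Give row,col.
12: G=3,T=0
[1] (0*2+1+0,3) = (1,3)

1,3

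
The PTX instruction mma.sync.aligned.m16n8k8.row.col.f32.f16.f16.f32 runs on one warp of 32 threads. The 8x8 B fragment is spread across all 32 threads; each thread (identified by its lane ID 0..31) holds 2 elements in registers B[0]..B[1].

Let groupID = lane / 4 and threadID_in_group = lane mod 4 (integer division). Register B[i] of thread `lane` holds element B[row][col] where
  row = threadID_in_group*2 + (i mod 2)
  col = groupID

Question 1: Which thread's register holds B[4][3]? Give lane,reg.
14,0

c=3⇒gr=3  r=4⇒th=2,odd=0
L=3*4+2=14  i=0=0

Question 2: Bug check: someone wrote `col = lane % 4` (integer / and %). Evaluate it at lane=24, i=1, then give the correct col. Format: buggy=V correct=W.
buggy=0 correct=6

`lane % 4`[24,1]=>0
lane 24=>24/4=6, 24 mod 4=0
i=1  r:2·0+1=>1  c:6
col: 0 vs 6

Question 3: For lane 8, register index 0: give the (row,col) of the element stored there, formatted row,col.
L=8=>grp=8>>2=2, tig=8&3=0
[0]=>row 0·2+0=0  col grp=2

0,2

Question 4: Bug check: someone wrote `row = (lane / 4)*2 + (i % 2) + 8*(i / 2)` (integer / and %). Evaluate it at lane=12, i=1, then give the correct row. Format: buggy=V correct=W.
buggy=7 correct=1

`(lane / 4)*2 + (i % 2) + 8*(i / 2)`[12,1]->7
L=12->gid=12>>2=3, tid=12&3=0
[1]->row 0·2+1=1  col gid=3
row: 7 vs 1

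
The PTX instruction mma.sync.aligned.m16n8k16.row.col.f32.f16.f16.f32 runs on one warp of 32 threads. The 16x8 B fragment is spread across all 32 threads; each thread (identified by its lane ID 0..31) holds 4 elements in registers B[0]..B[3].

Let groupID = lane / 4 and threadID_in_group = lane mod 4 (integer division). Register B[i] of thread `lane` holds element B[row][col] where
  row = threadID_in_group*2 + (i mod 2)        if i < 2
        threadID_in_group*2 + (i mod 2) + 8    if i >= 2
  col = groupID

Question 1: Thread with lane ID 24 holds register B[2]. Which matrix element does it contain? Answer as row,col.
8,6

24: g=6,t=0
[2] (0*2+0+8,6) = (8,6)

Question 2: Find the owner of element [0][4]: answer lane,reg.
c: 4->gid=4  r: 0->r8=0,tid=0,i&1=0
L=4*4+0=16  i=0*2+0=0

16,0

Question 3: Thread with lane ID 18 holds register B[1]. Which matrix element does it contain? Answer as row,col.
18: G=4,T=2
[1] (2*2+1+0,4) = (5,4)

5,4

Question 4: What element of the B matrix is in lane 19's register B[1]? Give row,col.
lane 19=>19/4=4, 19 mod 4=3
i=1  r:2·3+1+0=>7  c:4

7,4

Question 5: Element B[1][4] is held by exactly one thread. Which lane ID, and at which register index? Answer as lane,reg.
c: 4->gid=4  r: 1->r8=0,tid=0,i&1=1
L=4*4+0=16  i=0*2+1=1

16,1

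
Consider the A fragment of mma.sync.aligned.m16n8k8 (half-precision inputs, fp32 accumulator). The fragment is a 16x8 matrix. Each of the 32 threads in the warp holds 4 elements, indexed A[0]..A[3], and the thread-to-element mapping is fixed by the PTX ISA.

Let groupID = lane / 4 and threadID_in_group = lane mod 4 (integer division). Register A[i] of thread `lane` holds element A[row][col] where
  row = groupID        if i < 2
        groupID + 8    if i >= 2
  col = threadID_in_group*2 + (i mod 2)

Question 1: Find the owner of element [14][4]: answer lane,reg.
26,2

r: 14->gid=6,r8=1  c: 4->tid=2,i&1=0
L=6*4+2=26  i=1*2+0=2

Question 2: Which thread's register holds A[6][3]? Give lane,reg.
25,1

r=6⇒gr=6,Rb=0  c=3⇒th=1,odd=1
L=6*4+1=25  i=0*2+1=1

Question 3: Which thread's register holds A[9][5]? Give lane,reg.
6,3

r=9→G=1,rhi=1  c=5→T=2,p=1
L=1*4+2=6  i=1*2+1=3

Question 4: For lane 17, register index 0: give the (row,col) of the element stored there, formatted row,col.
lane 17: gid=4 (17/4), tid=1 (17%4)
i=0: r=4+0=4, c=1*2+0=2

4,2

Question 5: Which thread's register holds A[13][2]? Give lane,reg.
r=13->g=5,rb=1  c=2->t=1,b0=0
L=5*4+1=21  i=1*2+0=2

21,2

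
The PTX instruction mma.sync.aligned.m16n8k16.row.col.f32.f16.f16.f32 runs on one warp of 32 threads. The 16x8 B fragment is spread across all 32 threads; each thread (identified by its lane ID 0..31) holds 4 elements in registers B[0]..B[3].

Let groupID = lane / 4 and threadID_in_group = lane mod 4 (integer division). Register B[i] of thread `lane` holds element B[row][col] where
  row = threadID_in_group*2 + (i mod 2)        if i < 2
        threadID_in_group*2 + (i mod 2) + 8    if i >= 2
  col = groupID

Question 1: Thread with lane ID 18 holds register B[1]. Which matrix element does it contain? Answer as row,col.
5,4

L=18⇒gr=18>>2=4, th=18&3=2
[1]⇒row 2·2+1+0=5  col gr=4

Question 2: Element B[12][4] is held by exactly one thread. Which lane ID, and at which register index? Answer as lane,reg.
18,2

c=4->g=4  r=12->rb=1,t=2,b0=0
L=4*4+2=18  i=1*2+0=2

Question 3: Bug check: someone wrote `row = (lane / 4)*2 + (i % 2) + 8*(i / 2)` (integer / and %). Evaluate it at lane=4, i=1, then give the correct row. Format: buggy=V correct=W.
`(lane / 4)*2 + (i % 2) + 8*(i / 2)`[4,1]->3
4: g=1,t=0
[1] (0*2+1+0,1) = (1,1)
row: 3 vs 1

buggy=3 correct=1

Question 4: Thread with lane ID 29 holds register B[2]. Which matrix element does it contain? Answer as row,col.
10,7

lane 29: gid=7 (29/4), tid=1 (29%4)
i=2: r=1*2+0+8=10, c=gid=7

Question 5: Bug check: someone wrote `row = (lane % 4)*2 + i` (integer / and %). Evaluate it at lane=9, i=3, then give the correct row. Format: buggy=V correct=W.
`(lane % 4)*2 + i`[9,3]→5
L=9→G=9>>2=2, T=9&3=1
[3]→row 1·2+1+8=11  col G=2
row: 5 vs 11

buggy=5 correct=11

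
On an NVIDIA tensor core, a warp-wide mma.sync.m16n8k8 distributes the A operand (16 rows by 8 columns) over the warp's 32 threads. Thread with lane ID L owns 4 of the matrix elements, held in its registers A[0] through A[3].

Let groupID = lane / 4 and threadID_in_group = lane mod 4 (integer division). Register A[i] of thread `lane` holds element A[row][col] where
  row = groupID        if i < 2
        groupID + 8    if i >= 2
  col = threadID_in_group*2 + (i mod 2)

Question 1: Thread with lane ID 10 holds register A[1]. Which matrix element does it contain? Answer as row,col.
L=10=>grp=10>>2=2, tig=10&3=2
[1]=>row 2+0=2  col 2·2+1=5

2,5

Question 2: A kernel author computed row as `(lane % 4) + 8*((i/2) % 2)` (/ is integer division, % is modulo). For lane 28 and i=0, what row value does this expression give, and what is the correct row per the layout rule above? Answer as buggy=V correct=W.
`(lane % 4) + 8*((i/2) % 2)`[28,0]->0
L=28->g=28>>2=7, t=28&3=0
[0]->row 7+0=7  col 0·2+0=0
row: 0 vs 7

buggy=0 correct=7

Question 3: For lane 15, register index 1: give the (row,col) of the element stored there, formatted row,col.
15: grp=3,tig=3
[1] (3+0,3*2+1) = (3,7)

3,7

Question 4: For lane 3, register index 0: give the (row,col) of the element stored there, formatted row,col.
lane 3: gr=0 (3/4), th=3 (3%4)
i=0: r=0+0=0, c=3*2+0=6

0,6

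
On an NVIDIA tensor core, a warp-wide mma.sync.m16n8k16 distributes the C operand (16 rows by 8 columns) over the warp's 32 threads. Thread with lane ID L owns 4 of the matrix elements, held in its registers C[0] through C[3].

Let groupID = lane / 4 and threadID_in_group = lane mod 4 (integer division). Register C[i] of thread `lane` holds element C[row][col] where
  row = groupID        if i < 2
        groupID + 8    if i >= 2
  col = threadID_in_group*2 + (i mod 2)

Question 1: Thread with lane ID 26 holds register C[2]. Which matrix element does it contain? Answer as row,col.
14,4

L=26⇒gr=26>>2=6, th=26&3=2
[2]⇒row 6+8=14  col 2·2+0=4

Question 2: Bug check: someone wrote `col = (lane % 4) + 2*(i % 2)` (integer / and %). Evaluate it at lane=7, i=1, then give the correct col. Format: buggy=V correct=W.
buggy=5 correct=7

`(lane % 4) + 2*(i % 2)`[7,1]⇒5
L=7⇒gr=7>>2=1, th=7&3=3
[1]⇒row 1+0=1  col 3·2+1=7
col: 5 vs 7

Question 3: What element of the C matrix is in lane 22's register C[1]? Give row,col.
lane 22=>22/4=5, 22 mod 4=2
i=1  r:5+0=>5  c:2·2+1=>5

5,5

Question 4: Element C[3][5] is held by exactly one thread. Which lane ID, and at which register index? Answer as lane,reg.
r=3→G=3,rhi=0  c=5→T=2,p=1
L=3*4+2=14  i=0*2+1=1

14,1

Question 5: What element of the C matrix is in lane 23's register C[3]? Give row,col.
lane 23->23/4=5, 23 mod 4=3
i=3  r:5+8->13  c:2·3+1->7

13,7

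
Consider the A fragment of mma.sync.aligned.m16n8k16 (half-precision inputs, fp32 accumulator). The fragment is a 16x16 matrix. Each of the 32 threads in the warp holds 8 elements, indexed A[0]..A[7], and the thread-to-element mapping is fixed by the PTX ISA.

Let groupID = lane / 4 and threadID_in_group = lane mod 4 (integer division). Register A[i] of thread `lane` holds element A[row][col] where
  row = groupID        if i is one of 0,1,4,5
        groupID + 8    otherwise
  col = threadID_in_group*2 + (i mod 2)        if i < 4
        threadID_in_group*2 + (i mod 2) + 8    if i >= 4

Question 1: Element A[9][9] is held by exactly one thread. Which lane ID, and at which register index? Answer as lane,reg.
r=9⇒gr=1,Rb=1  c=9⇒Cb=1,th=0,odd=1
L=1*4+0=4  i=1*4+1*2+1=7

4,7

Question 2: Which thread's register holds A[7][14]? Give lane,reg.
31,4

r: 7->gid=7,r8=0  c: 14->c8=1,tid=3,i&1=0
L=7*4+3=31  i=1*4+0*2+0=4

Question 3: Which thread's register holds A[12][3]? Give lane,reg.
r=12→G=4,rhi=1  c=3→chi=0,T=1,p=1
L=4*4+1=17  i=0*4+1*2+1=3

17,3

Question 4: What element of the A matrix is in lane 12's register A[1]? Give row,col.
L=12→G=12>>2=3, T=12&3=0
[1]→row 3+0=3  col 0·2+1+0=1

3,1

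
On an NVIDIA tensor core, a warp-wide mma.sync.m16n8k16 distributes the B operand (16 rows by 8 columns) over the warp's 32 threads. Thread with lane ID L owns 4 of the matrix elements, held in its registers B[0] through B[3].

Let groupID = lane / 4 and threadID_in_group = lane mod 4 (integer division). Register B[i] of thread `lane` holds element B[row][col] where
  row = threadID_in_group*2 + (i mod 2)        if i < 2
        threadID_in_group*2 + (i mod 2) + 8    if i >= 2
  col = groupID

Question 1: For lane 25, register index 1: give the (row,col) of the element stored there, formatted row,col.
3,6

L=25->gid=25>>2=6, tid=25&3=1
[1]->row 1·2+1+0=3  col gid=6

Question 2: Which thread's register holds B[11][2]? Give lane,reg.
9,3

c=2⇒gr=2  r=11⇒Rb=1,th=1,odd=1
L=2*4+1=9  i=1*2+1=3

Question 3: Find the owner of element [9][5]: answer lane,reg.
c=5⇒gr=5  r=9⇒Rb=1,th=0,odd=1
L=5*4+0=20  i=1*2+1=3

20,3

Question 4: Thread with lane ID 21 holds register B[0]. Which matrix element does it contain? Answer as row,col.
2,5

lane 21: gid=5 (21/4), tid=1 (21%4)
i=0: r=1*2+0+0=2, c=gid=5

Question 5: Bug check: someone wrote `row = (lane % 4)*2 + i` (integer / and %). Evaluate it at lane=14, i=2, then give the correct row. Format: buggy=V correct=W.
buggy=6 correct=12

`(lane % 4)*2 + i`[14,2]=>6
lane 14: grp=3 (14/4), tig=2 (14%4)
i=2: r=2*2+0+8=12, c=grp=3
row: 6 vs 12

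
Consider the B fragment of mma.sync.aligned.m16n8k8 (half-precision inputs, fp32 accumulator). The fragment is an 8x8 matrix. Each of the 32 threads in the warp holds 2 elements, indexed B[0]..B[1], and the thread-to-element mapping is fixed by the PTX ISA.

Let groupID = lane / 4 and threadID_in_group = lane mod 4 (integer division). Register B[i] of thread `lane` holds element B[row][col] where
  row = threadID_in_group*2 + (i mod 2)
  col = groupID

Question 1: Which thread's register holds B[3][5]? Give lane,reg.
21,1

c:5=>grp=5  r:3=>tig=1,lo=1
L=5*4+1=21  i=1=1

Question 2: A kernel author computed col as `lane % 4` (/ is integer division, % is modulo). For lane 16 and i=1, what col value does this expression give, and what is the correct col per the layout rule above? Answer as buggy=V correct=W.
buggy=0 correct=4

`lane % 4`[16,1]->0
L=16->gid=16>>2=4, tid=16&3=0
[1]->row 0·2+1=1  col gid=4
col: 0 vs 4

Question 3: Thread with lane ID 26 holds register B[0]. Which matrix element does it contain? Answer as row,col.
4,6

26: grp=6,tig=2
[0] (2*2+0,6) = (4,6)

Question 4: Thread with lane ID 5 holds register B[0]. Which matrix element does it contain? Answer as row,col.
2,1

5: G=1,T=1
[0] (1*2+0,1) = (2,1)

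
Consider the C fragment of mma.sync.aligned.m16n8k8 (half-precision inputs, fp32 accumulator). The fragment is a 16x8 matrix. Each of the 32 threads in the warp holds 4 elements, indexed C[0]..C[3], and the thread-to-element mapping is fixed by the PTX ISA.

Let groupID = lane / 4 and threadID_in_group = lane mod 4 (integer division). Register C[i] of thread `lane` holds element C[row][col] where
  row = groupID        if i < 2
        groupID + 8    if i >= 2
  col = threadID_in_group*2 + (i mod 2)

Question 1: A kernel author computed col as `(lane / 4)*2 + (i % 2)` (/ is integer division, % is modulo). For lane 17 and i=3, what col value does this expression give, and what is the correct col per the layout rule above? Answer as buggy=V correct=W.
buggy=9 correct=3

`(lane / 4)*2 + (i % 2)`[17,3]⇒9
lane 17: gr=4 (17/4), th=1 (17%4)
i=3: r=4+8=12, c=1*2+1=3
col: 9 vs 3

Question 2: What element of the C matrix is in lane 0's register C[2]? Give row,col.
8,0

lane 0: gr=0 (0/4), th=0 (0%4)
i=2: r=0+8=8, c=0*2+0=0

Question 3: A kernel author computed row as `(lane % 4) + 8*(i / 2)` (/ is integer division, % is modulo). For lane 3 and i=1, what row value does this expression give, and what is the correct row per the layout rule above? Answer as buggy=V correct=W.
`(lane % 4) + 8*(i / 2)`[3,1]->3
L=3->g=3>>2=0, t=3&3=3
[1]->row 0+0=0  col 3·2+1=7
row: 3 vs 0

buggy=3 correct=0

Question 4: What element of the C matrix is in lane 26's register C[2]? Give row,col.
14,4

lane 26->26/4=6, 26 mod 4=2
i=2  r:6+8->14  c:2·2+0->4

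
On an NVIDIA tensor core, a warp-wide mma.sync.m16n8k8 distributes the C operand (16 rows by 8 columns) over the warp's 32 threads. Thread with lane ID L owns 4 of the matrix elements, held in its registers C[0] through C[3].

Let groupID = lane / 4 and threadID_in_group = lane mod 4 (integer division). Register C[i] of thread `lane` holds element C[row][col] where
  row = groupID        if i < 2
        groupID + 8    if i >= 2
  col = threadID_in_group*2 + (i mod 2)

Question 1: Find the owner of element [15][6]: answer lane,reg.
r=15⇒gr=7,Rb=1  c=6⇒th=3,odd=0
L=7*4+3=31  i=1*2+0=2

31,2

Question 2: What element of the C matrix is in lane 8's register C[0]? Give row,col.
2,0

8: gid=2,tid=0
[0] (2+0,0*2+0) = (2,0)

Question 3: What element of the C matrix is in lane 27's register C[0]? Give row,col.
L=27->g=27>>2=6, t=27&3=3
[0]->row 6+0=6  col 3·2+0=6

6,6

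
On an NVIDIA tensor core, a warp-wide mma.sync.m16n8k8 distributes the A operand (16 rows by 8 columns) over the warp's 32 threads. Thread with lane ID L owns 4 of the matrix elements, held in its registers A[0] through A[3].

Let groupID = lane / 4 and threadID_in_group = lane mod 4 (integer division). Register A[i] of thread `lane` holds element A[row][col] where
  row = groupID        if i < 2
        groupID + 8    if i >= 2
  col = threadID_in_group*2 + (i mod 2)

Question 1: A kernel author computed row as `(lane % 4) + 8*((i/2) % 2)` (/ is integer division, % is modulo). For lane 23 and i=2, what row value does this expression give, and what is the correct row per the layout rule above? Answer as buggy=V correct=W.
buggy=11 correct=13

`(lane % 4) + 8*((i/2) % 2)`[23,2]⇒11
lane 23: gr=5 (23/4), th=3 (23%4)
i=2: r=5+8=13, c=3*2+0=6
row: 11 vs 13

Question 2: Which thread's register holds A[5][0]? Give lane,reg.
r:5=>grp=5,rB=0  c:0=>tig=0,lo=0
L=5*4+0=20  i=0*2+0=0

20,0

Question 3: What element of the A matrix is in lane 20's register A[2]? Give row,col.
13,0

L=20=>grp=20>>2=5, tig=20&3=0
[2]=>row 5+8=13  col 0·2+0=0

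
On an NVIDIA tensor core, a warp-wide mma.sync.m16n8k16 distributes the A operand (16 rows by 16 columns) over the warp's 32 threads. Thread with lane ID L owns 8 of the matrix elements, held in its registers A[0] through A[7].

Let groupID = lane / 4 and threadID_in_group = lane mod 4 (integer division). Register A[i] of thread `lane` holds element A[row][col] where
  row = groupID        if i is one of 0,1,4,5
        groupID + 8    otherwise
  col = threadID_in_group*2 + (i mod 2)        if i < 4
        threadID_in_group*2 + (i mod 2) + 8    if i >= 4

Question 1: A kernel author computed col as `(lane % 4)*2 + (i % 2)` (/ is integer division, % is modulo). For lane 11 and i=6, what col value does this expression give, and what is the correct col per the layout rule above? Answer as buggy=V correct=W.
buggy=6 correct=14

`(lane % 4)*2 + (i % 2)`[11,6]->6
lane 11: gid=2 (11/4), tid=3 (11%4)
i=6: r=2+8=10, c=3*2+0+8=14
col: 6 vs 14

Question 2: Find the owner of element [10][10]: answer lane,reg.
r=10⇒gr=2,Rb=1  c=10⇒Cb=1,th=1,odd=0
L=2*4+1=9  i=1*4+1*2+0=6

9,6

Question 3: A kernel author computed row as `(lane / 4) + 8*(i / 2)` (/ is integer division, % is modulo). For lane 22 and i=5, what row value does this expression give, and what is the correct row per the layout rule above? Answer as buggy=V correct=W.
`(lane / 4) + 8*(i / 2)`[22,5]->21
22: gid=5,tid=2
[5] (5+0,2*2+1+8) = (5,13)
row: 21 vs 5

buggy=21 correct=5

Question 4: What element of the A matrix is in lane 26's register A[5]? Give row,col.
lane 26: grp=6 (26/4), tig=2 (26%4)
i=5: r=6+0=6, c=2*2+1+8=13

6,13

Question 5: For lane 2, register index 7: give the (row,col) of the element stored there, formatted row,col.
8,13

lane 2->2/4=0, 2 mod 4=2
i=7  r:0+8->8  c:2·2+1+8->13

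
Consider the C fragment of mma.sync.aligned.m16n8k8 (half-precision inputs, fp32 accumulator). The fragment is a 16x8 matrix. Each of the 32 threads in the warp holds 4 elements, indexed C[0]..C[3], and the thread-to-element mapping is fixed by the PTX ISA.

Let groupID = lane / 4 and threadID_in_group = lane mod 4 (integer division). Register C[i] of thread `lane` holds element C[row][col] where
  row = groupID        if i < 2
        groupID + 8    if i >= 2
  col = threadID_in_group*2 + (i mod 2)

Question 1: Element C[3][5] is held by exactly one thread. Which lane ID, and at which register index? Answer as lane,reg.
r=3⇒gr=3,Rb=0  c=5⇒th=2,odd=1
L=3*4+2=14  i=0*2+1=1

14,1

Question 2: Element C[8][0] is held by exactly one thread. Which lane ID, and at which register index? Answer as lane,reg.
0,2

r: 8->gid=0,r8=1  c: 0->tid=0,i&1=0
L=0*4+0=0  i=1*2+0=2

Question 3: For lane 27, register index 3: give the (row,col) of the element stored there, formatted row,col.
L=27→G=27>>2=6, T=27&3=3
[3]→row 6+8=14  col 3·2+1=7

14,7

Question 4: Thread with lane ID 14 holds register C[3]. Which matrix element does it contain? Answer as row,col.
14: gid=3,tid=2
[3] (3+8,2*2+1) = (11,5)

11,5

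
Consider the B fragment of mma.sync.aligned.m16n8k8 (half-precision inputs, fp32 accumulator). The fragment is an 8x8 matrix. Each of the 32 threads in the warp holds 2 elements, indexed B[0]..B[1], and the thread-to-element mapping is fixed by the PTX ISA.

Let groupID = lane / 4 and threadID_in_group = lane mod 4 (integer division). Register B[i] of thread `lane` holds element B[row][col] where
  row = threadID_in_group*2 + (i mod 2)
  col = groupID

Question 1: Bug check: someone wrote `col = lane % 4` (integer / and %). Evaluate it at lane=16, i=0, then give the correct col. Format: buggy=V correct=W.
buggy=0 correct=4

`lane % 4`[16,0]⇒0
lane 16⇒16/4=4, 16 mod 4=0
i=0  r:2·0+0⇒0  c:4
col: 0 vs 4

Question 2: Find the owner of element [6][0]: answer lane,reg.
3,0

c:0=>grp=0  r:6=>tig=3,lo=0
L=0*4+3=3  i=0=0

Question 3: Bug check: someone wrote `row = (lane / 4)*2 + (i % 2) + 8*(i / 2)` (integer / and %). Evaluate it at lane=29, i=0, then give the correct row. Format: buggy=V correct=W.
`(lane / 4)*2 + (i % 2) + 8*(i / 2)`[29,0]->14
lane 29->29/4=7, 29 mod 4=1
i=0  r:2·1+0->2  c:7
row: 14 vs 2

buggy=14 correct=2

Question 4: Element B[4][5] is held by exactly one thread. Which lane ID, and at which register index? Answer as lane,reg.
22,0

c:5=>grp=5  r:4=>tig=2,lo=0
L=5*4+2=22  i=0=0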